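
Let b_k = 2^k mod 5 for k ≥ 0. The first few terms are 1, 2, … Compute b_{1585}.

Computing terms: b_0 = 1,  b_1 = 2,  b_2 = 4,  b_3 = 3,  b_4 = 1.
The sequence repeats with period 4.
(1585 - 0) mod 4 = 1, so b_{1585} = b_1 = 2.

2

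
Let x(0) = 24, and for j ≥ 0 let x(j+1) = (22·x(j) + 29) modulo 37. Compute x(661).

9

x(0) = 24; x(1) = 2; x(2) = 36; x(3) = 7; x(4) = 35; x(5) = 22; x(6) = 32; x(7) = 30; x(8) = 23; x(9) = 17; x(10) = 33; x(11) = 15; x(12) = 26; x(13) = 9; x(14) = 5; x(15) = 28; x(16) = 16; x(17) = 11; x(18) = 12; x(19) = 34; x(20) = 0; x(21) = 29; x(22) = 1; x(23) = 14; x(24) = 4; x(25) = 6; x(26) = 13; x(27) = 19; x(28) = 3; x(29) = 21; x(30) = 10; x(31) = 27; x(32) = 31; x(33) = 8; x(34) = 20; x(35) = 25; x(36) = 24.
Since x(36) = x(0) = 24, the sequence is periodic with period 36.
So x(661) = x(0 + ((661-0) mod 36)) = x(13) = 9.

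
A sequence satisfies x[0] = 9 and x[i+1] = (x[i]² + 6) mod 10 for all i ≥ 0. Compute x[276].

Listing terms: x[0] = 9,  x[1] = 7,  x[2] = 5,  x[3] = 1,  x[4] = 7.
Since x[4] = x[1] = 7, the sequence is eventually periodic: after a pre-period of length 1 it cycles with period 3.
For i ≥ 1, x[i] depends only on (i - 1) mod 3. (276 - 1) mod 3 = 2, so x[276] = x[3] = 1.

1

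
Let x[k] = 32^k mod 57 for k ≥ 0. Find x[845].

41

Computing terms: x[0] = 1, x[1] = 32, x[2] = 55, x[3] = 50, x[4] = 4, x[5] = 14, x[6] = 49, x[7] = 29, x[8] = 16, x[9] = 56, x[10] = 25, x[11] = 2, x[12] = 7, x[13] = 53, x[14] = 43, x[15] = 8, x[16] = 28, x[17] = 41, x[18] = 1.
Since x[18] = x[0] = 1, the sequence is periodic with period 18.
(845 - 0) mod 18 = 17, so x[845] = x[17] = 41.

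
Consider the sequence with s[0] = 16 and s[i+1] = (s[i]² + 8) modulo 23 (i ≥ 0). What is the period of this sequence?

5

s[0] = 16,  s[1] = 11,  s[2] = 14,  s[3] = 20,  s[4] = 17,  s[5] = 21,  s[6] = 12,  s[7] = 14.
Since s[7] = s[2] = 14, the sequence is eventually periodic: after a pre-period of length 2 it cycles with period 5.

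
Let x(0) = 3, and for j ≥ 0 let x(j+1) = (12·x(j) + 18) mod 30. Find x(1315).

0

Computing terms: x(0) = 3, x(1) = 24, x(2) = 6, x(3) = 0, x(4) = 18, x(5) = 24.
Since x(5) = x(1) = 24, the sequence is eventually periodic: after a pre-period of length 1 it cycles with period 4.
For j ≥ 1, x(j) depends only on (j - 1) mod 4. (1315 - 1) mod 4 = 2, so x(1315) = x(3) = 0.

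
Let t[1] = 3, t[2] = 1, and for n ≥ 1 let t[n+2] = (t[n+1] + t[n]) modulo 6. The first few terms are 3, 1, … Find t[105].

Computing terms: t[1] = 3,  t[2] = 1,  t[3] = 4,  t[4] = 5,  t[5] = 3,  t[6] = 2,  t[7] = 5,  t[8] = 1,  t[9] = 0,  t[10] = 1,  t[11] = 1,  t[12] = 2,  t[13] = 3,  t[14] = 5,  t[15] = 2,  t[16] = 1,  t[17] = 3,  t[18] = 4,  t[19] = 1,  t[20] = 5,  t[21] = 0,  t[22] = 5,  t[23] = 5,  t[24] = 4,  t[25] = 3,  t[26] = 1.
The sequence repeats with period 24.
So t[105] = t[1 + ((105-1) mod 24)] = t[9] = 0.

0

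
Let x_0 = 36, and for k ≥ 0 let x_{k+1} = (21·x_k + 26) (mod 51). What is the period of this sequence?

4

x_0 = 36,  x_1 = 17,  x_2 = 26,  x_3 = 11,  x_4 = 2,  x_5 = 17.
Since x_5 = x_1 = 17, the sequence is eventually periodic: after a pre-period of length 1 it cycles with period 4.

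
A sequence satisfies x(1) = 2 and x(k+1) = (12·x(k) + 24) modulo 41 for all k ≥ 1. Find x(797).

x(1) = 2,  x(2) = 7,  x(3) = 26,  x(4) = 8,  x(5) = 38,  x(6) = 29,  x(7) = 3,  x(8) = 19,  x(9) = 6,  x(10) = 14,  x(11) = 28,  x(12) = 32,  x(13) = 39,  x(14) = 0,  x(15) = 24,  x(16) = 25,  x(17) = 37,  x(18) = 17,  x(19) = 23,  x(20) = 13,  x(21) = 16,  x(22) = 11,  x(23) = 33,  x(24) = 10,  x(25) = 21,  x(26) = 30,  x(27) = 15,  x(28) = 40,  x(29) = 12,  x(30) = 4,  x(31) = 31,  x(32) = 27,  x(33) = 20,  x(34) = 18,  x(35) = 35,  x(36) = 34,  x(37) = 22,  x(38) = 1,  x(39) = 36,  x(40) = 5,  x(41) = 2.
The sequence repeats with period 40.
So x(797) = x(1 + ((797-1) mod 40)) = x(37) = 22.

22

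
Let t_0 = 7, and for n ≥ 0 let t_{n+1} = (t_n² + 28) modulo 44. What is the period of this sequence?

Computing terms: t_0 = 7,  t_1 = 33,  t_2 = 17,  t_3 = 9,  t_4 = 21,  t_5 = 29,  t_6 = 33.
Since t_6 = t_1 = 33, the sequence is eventually periodic: after a pre-period of length 1 it cycles with period 5.

5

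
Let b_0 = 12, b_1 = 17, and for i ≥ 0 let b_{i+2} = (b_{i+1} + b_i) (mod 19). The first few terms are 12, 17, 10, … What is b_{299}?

7

Computing terms: b_0 = 12,  b_1 = 17,  b_2 = 10,  b_3 = 8,  b_4 = 18,  b_5 = 7,  b_6 = 6,  b_7 = 13,  b_8 = 0,  b_9 = 13,  b_{10} = 13,  b_{11} = 7,  b_{12} = 1,  b_{13} = 8,  b_{14} = 9,  b_{15} = 17,  b_{16} = 7,  b_{17} = 5,  b_{18} = 12,  b_{19} = 17.
Since (b_{18}, b_{19}) = (b_0, b_1) = (12, 17) (two consecutive terms determine the rest), the sequence is periodic with period 18.
(299 - 0) mod 18 = 11, so b_{299} = b_{11} = 7.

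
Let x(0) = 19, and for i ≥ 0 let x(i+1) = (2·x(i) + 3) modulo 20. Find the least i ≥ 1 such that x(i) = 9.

Listing terms: x(0) = 19, x(1) = 1, x(2) = 5, x(3) = 13, x(4) = 9, x(5) = 1.
Since x(5) = x(1) = 1, the sequence is eventually periodic: after a pre-period of length 1 it cycles with period 4.
The value 9 first appears (with i ≥ 1) at x(4).

4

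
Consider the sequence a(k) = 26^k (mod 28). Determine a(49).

Computing terms: a(0) = 1, a(1) = 26, a(2) = 4, a(3) = 20, a(4) = 16, a(5) = 24, a(6) = 8, a(7) = 12, a(8) = 4.
Since a(8) = a(2) = 4, the sequence is eventually periodic: after a pre-period of length 2 it cycles with period 6.
For k ≥ 2, a(k) depends only on (k - 2) mod 6. (49 - 2) mod 6 = 5, so a(49) = a(7) = 12.

12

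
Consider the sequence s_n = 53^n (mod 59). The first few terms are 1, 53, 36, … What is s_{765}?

21

Computing terms: s_0 = 1,  s_1 = 53,  s_2 = 36,  s_3 = 20,  s_4 = 57,  s_5 = 12,  s_6 = 46,  s_7 = 19,  s_8 = 4,  s_9 = 35,  s_{10} = 26,  s_{11} = 21,  s_{12} = 51,  s_{13} = 48,  s_{14} = 7,  s_{15} = 17,  s_{16} = 16,  s_{17} = 22,  s_{18} = 45,  s_{19} = 25,  s_{20} = 27,  s_{21} = 15,  s_{22} = 28,  s_{23} = 9,  s_{24} = 5,  s_{25} = 29,  s_{26} = 3,  s_{27} = 41,  s_{28} = 49,  s_{29} = 1.
The sequence repeats with period 29.
So s_{765} = s_{0 + ((765-0) mod 29)} = s_{11} = 21.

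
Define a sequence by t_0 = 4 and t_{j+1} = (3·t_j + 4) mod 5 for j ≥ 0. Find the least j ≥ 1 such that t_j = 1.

Listing terms: t_0 = 4, t_1 = 1, t_2 = 2, t_3 = 0, t_4 = 4.
The sequence repeats with period 4.
The value 1 first appears (with j ≥ 1) at t_1.

1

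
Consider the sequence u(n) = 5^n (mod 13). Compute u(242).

We have u(1) = 5, u(2) = 12, u(3) = 8, u(4) = 1, u(5) = 5.
The sequence repeats with period 4.
So u(242) = u(1 + ((242-1) mod 4)) = u(2) = 12.

12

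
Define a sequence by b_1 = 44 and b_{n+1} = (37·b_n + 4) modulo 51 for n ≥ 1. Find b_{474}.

13

We have b_1 = 44; b_2 = 0; b_3 = 4; b_4 = 50; b_5 = 18; b_6 = 7; b_7 = 8; b_8 = 45; b_9 = 37; b_{10} = 47; b_{11} = 9; b_{12} = 31; b_{13} = 29; b_{14} = 6; b_{15} = 22; b_{16} = 2; b_{17} = 27; b_{18} = 34; b_{19} = 38; b_{20} = 33; b_{21} = 1; b_{22} = 41; b_{23} = 42; b_{24} = 28; b_{25} = 20; b_{26} = 30; b_{27} = 43; b_{28} = 14; b_{29} = 12; b_{30} = 40; b_{31} = 5; b_{32} = 36; b_{33} = 10; b_{34} = 17; b_{35} = 21; b_{36} = 16; b_{37} = 35; b_{38} = 24; b_{39} = 25; b_{40} = 11; b_{41} = 3; b_{42} = 13; b_{43} = 26; b_{44} = 48; b_{45} = 46; b_{46} = 23; b_{47} = 39; b_{48} = 19; b_{49} = 44.
The sequence repeats with period 48.
(474 - 1) mod 48 = 41, so b_{474} = b_{42} = 13.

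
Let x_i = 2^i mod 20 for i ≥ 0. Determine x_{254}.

4

x_0 = 1,  x_1 = 2,  x_2 = 4,  x_3 = 8,  x_4 = 16,  x_5 = 12,  x_6 = 4.
Since x_6 = x_2 = 4, the sequence is eventually periodic: after a pre-period of length 2 it cycles with period 4.
For i ≥ 2, x_i depends only on (i - 2) mod 4. (254 - 2) mod 4 = 0, so x_{254} = x_2 = 4.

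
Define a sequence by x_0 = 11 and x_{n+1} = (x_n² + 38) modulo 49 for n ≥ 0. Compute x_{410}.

35

We have x_0 = 11, x_1 = 12, x_2 = 35, x_3 = 38, x_4 = 12.
Since x_4 = x_1 = 12, the sequence is eventually periodic: after a pre-period of length 1 it cycles with period 3.
For n ≥ 1, x_n depends only on (n - 1) mod 3. (410 - 1) mod 3 = 1, so x_{410} = x_2 = 35.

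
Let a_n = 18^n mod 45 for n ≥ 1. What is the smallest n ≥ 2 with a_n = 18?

5

a_1 = 18, a_2 = 9, a_3 = 27, a_4 = 36, a_5 = 18.
Since a_5 = a_1 = 18, the sequence is periodic with period 4.
The value 18 next appears (with n ≥ 2) at a_5.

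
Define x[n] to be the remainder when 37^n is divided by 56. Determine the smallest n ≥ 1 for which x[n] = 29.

Listing terms: x[0] = 1, x[1] = 37, x[2] = 25, x[3] = 29, x[4] = 9, x[5] = 53, x[6] = 1.
Since x[6] = x[0] = 1, the sequence is periodic with period 6.
The value 29 first appears (with n ≥ 1) at x[3].

3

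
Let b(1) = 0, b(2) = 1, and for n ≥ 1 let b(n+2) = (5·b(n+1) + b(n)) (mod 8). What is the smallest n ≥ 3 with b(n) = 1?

9

Listing terms: b(1) = 0, b(2) = 1, b(3) = 5, b(4) = 2, b(5) = 7, b(6) = 5, b(7) = 0, b(8) = 5, b(9) = 1, b(10) = 2, b(11) = 3, b(12) = 1, b(13) = 0, b(14) = 1.
The sequence repeats with period 12.
The value 1 first appears (with n ≥ 3) at b(9).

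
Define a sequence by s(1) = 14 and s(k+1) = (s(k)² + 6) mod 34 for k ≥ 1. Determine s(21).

14

We have s(1) = 14,  s(2) = 32,  s(3) = 10,  s(4) = 4,  s(5) = 22,  s(6) = 14.
The sequence repeats with period 5.
So s(21) = s(1 + ((21-1) mod 5)) = s(1) = 14.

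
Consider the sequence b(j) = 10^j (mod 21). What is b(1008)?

Listing terms: b(0) = 1, b(1) = 10, b(2) = 16, b(3) = 13, b(4) = 4, b(5) = 19, b(6) = 1.
The sequence repeats with period 6.
(1008 - 0) mod 6 = 0, so b(1008) = b(0) = 1.

1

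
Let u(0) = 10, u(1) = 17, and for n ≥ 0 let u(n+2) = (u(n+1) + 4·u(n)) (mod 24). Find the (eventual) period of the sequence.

Computing terms: u(0) = 10, u(1) = 17, u(2) = 9, u(3) = 5, u(4) = 17, u(5) = 13, u(6) = 9, u(7) = 13, u(8) = 1, u(9) = 5, u(10) = 9, u(11) = 5.
Since (u(10), u(11)) = (u(2), u(3)) = (9, 5) (two consecutive terms determine the rest), the sequence is eventually periodic: after a pre-period of length 2 it cycles with period 8.

8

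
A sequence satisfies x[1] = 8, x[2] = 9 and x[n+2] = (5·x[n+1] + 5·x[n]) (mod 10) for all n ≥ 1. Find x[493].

Computing terms: x[1] = 8,  x[2] = 9,  x[3] = 5,  x[4] = 0,  x[5] = 5,  x[6] = 5,  x[7] = 0.
Since (x[6], x[7]) = (x[3], x[4]) = (5, 0) (two consecutive terms determine the rest), the sequence is eventually periodic: after a pre-period of length 2 it cycles with period 3.
For n ≥ 3, x[n] depends only on (n - 3) mod 3. (493 - 3) mod 3 = 1, so x[493] = x[4] = 0.

0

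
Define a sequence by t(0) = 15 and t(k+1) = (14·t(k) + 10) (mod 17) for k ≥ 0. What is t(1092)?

12

Computing terms: t(0) = 15; t(1) = 16; t(2) = 13; t(3) = 5; t(4) = 12; t(5) = 8; t(6) = 3; t(7) = 1; t(8) = 7; t(9) = 6; t(10) = 9; t(11) = 0; t(12) = 10; t(13) = 14; t(14) = 2; t(15) = 4; t(16) = 15.
The sequence repeats with period 16.
So t(1092) = t(0 + ((1092-0) mod 16)) = t(4) = 12.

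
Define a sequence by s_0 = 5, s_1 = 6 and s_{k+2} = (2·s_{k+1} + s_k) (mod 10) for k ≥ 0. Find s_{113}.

We have s_0 = 5; s_1 = 6; s_2 = 7; s_3 = 0; s_4 = 7; s_5 = 4; s_6 = 5; s_7 = 4; s_8 = 3; s_9 = 0; s_{10} = 3; s_{11} = 6; s_{12} = 5; s_{13} = 6.
Since (s_{12}, s_{13}) = (s_0, s_1) = (5, 6) (two consecutive terms determine the rest), the sequence is periodic with period 12.
So s_{113} = s_{0 + ((113-0) mod 12)} = s_5 = 4.

4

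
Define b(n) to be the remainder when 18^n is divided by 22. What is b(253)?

2

Listing terms: b(1) = 18, b(2) = 16, b(3) = 2, b(4) = 14, b(5) = 10, b(6) = 4, b(7) = 6, b(8) = 20, b(9) = 8, b(10) = 12, b(11) = 18.
Since b(11) = b(1) = 18, the sequence is periodic with period 10.
(253 - 1) mod 10 = 2, so b(253) = b(3) = 2.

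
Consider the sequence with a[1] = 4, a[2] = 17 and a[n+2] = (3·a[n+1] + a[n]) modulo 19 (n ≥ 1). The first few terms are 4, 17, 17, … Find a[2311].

12

We have a[1] = 4; a[2] = 17; a[3] = 17; a[4] = 11; a[5] = 12; a[6] = 9; a[7] = 1; a[8] = 12; a[9] = 18; a[10] = 9; a[11] = 7; a[12] = 11; a[13] = 2; a[14] = 17; a[15] = 15; a[16] = 5; a[17] = 11; a[18] = 0; a[19] = 11; a[20] = 14; a[21] = 15; a[22] = 2; a[23] = 2; a[24] = 8; a[25] = 7; a[26] = 10; a[27] = 18; a[28] = 7; a[29] = 1; a[30] = 10; a[31] = 12; a[32] = 8; a[33] = 17; a[34] = 2; a[35] = 4; a[36] = 14; a[37] = 8; a[38] = 0; a[39] = 8; a[40] = 5; a[41] = 4; a[42] = 17.
Since (a[41], a[42]) = (a[1], a[2]) = (4, 17) (two consecutive terms determine the rest), the sequence is periodic with period 40.
So a[2311] = a[1 + ((2311-1) mod 40)] = a[31] = 12.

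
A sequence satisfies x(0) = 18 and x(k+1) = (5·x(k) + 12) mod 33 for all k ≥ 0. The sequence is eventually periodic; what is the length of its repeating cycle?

Computing terms: x(0) = 18; x(1) = 3; x(2) = 27; x(3) = 15; x(4) = 21; x(5) = 18.
The sequence repeats with period 5.

5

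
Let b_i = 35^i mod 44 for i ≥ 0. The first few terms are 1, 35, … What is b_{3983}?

19

Computing terms: b_0 = 1; b_1 = 35; b_2 = 37; b_3 = 19; b_4 = 5; b_5 = 43; b_6 = 9; b_7 = 7; b_8 = 25; b_9 = 39; b_{10} = 1.
Since b_{10} = b_0 = 1, the sequence is periodic with period 10.
(3983 - 0) mod 10 = 3, so b_{3983} = b_3 = 19.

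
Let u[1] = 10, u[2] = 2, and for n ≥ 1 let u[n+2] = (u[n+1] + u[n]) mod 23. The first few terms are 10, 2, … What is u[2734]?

20

Computing terms: u[1] = 10; u[2] = 2; u[3] = 12; u[4] = 14; u[5] = 3; u[6] = 17; u[7] = 20; u[8] = 14; u[9] = 11; u[10] = 2; u[11] = 13; u[12] = 15; u[13] = 5; u[14] = 20; u[15] = 2; u[16] = 22; u[17] = 1; u[18] = 0; u[19] = 1; u[20] = 1; u[21] = 2; u[22] = 3; u[23] = 5; u[24] = 8; u[25] = 13; u[26] = 21; u[27] = 11; u[28] = 9; u[29] = 20; u[30] = 6; u[31] = 3; u[32] = 9; u[33] = 12; u[34] = 21; u[35] = 10; u[36] = 8; u[37] = 18; u[38] = 3; u[39] = 21; u[40] = 1; u[41] = 22; u[42] = 0; u[43] = 22; u[44] = 22; u[45] = 21; u[46] = 20; u[47] = 18; u[48] = 15; u[49] = 10; u[50] = 2.
The sequence repeats with period 48.
So u[2734] = u[1 + ((2734-1) mod 48)] = u[46] = 20.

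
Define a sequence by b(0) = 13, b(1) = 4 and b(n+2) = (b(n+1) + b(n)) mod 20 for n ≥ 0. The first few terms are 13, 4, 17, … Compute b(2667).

1

Listing terms: b(0) = 13,  b(1) = 4,  b(2) = 17,  b(3) = 1,  b(4) = 18,  b(5) = 19,  b(6) = 17,  b(7) = 16,  b(8) = 13,  b(9) = 9,  b(10) = 2,  b(11) = 11,  b(12) = 13,  b(13) = 4.
Since (b(12), b(13)) = (b(0), b(1)) = (13, 4) (two consecutive terms determine the rest), the sequence is periodic with period 12.
So b(2667) = b(0 + ((2667-0) mod 12)) = b(3) = 1.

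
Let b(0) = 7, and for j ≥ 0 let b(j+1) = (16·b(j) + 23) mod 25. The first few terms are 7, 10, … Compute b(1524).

b(0) = 7; b(1) = 10; b(2) = 8; b(3) = 1; b(4) = 14; b(5) = 22; b(6) = 0; b(7) = 23; b(8) = 16; b(9) = 4; b(10) = 12; b(11) = 15; b(12) = 13; b(13) = 6; b(14) = 19; b(15) = 2; b(16) = 5; b(17) = 3; b(18) = 21; b(19) = 9; b(20) = 17; b(21) = 20; b(22) = 18; b(23) = 11; b(24) = 24; b(25) = 7.
Since b(25) = b(0) = 7, the sequence is periodic with period 25.
(1524 - 0) mod 25 = 24, so b(1524) = b(24) = 24.

24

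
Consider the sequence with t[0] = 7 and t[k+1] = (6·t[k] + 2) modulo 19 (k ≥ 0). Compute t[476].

Computing terms: t[0] = 7, t[1] = 6, t[2] = 0, t[3] = 2, t[4] = 14, t[5] = 10, t[6] = 5, t[7] = 13, t[8] = 4, t[9] = 7.
Since t[9] = t[0] = 7, the sequence is periodic with period 9.
So t[476] = t[0 + ((476-0) mod 9)] = t[8] = 4.

4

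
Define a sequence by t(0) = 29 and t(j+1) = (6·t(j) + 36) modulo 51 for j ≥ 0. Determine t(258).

21

Listing terms: t(0) = 29,  t(1) = 6,  t(2) = 21,  t(3) = 9,  t(4) = 39,  t(5) = 15,  t(6) = 24,  t(7) = 27,  t(8) = 45,  t(9) = 0,  t(10) = 36,  t(11) = 48,  t(12) = 18,  t(13) = 42,  t(14) = 33,  t(15) = 30,  t(16) = 12,  t(17) = 6.
Since t(17) = t(1) = 6, the sequence is eventually periodic: after a pre-period of length 1 it cycles with period 16.
For j ≥ 1, t(j) depends only on (j - 1) mod 16. (258 - 1) mod 16 = 1, so t(258) = t(2) = 21.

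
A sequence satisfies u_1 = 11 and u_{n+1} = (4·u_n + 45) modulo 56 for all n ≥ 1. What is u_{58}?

u_1 = 11; u_2 = 33; u_3 = 9; u_4 = 25; u_5 = 33.
Since u_5 = u_2 = 33, the sequence is eventually periodic: after a pre-period of length 1 it cycles with period 3.
For n ≥ 2, u_n depends only on (n - 2) mod 3. (58 - 2) mod 3 = 2, so u_{58} = u_4 = 25.

25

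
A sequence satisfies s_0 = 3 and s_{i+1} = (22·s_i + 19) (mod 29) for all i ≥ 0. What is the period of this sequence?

Listing terms: s_0 = 3,  s_1 = 27,  s_2 = 4,  s_3 = 20,  s_4 = 24,  s_5 = 25,  s_6 = 18,  s_7 = 9,  s_8 = 14,  s_9 = 8,  s_{10} = 21,  s_{11} = 17,  s_{12} = 16,  s_{13} = 23,  s_{14} = 3.
The sequence repeats with period 14.

14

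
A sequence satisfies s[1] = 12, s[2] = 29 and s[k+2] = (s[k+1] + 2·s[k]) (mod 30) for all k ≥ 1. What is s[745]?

27

Listing terms: s[1] = 12; s[2] = 29; s[3] = 23; s[4] = 21; s[5] = 7; s[6] = 19; s[7] = 3; s[8] = 11; s[9] = 17; s[10] = 9; s[11] = 13; s[12] = 1; s[13] = 27; s[14] = 29; s[15] = 23.
Since (s[14], s[15]) = (s[2], s[3]) = (29, 23) (two consecutive terms determine the rest), the sequence is eventually periodic: after a pre-period of length 1 it cycles with period 12.
For k ≥ 2, s[k] depends only on (k - 2) mod 12. (745 - 2) mod 12 = 11, so s[745] = s[13] = 27.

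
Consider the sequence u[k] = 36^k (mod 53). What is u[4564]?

Computing terms: u[1] = 36,  u[2] = 24,  u[3] = 16,  u[4] = 46,  u[5] = 13,  u[6] = 44,  u[7] = 47,  u[8] = 49,  u[9] = 15,  u[10] = 10,  u[11] = 42,  u[12] = 28,  u[13] = 1,  u[14] = 36.
The sequence repeats with period 13.
(4564 - 1) mod 13 = 0, so u[4564] = u[1] = 36.

36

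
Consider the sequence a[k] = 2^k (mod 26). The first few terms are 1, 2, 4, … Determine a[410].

4

Computing terms: a[0] = 1,  a[1] = 2,  a[2] = 4,  a[3] = 8,  a[4] = 16,  a[5] = 6,  a[6] = 12,  a[7] = 24,  a[8] = 22,  a[9] = 18,  a[10] = 10,  a[11] = 20,  a[12] = 14,  a[13] = 2.
Since a[13] = a[1] = 2, the sequence is eventually periodic: after a pre-period of length 1 it cycles with period 12.
For k ≥ 1, a[k] depends only on (k - 1) mod 12. (410 - 1) mod 12 = 1, so a[410] = a[2] = 4.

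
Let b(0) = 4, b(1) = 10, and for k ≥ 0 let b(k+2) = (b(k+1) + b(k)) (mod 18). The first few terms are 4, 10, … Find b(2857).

10

Listing terms: b(0) = 4,  b(1) = 10,  b(2) = 14,  b(3) = 6,  b(4) = 2,  b(5) = 8,  b(6) = 10,  b(7) = 0,  b(8) = 10,  b(9) = 10,  b(10) = 2,  b(11) = 12,  b(12) = 14,  b(13) = 8,  b(14) = 4,  b(15) = 12,  b(16) = 16,  b(17) = 10,  b(18) = 8,  b(19) = 0,  b(20) = 8,  b(21) = 8,  b(22) = 16,  b(23) = 6,  b(24) = 4,  b(25) = 10.
The sequence repeats with period 24.
(2857 - 0) mod 24 = 1, so b(2857) = b(1) = 10.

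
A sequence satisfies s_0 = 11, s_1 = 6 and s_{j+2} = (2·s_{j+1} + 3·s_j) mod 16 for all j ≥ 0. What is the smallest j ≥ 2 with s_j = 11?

Listing terms: s_0 = 11; s_1 = 6; s_2 = 13; s_3 = 12; s_4 = 15; s_5 = 2; s_6 = 1; s_7 = 8; s_8 = 3; s_9 = 14; s_{10} = 5; s_{11} = 4; s_{12} = 7; s_{13} = 10; s_{14} = 9; s_{15} = 0; s_{16} = 11; s_{17} = 6.
The sequence repeats with period 16.
The value 11 next appears (with j ≥ 2) at s_{16}.

16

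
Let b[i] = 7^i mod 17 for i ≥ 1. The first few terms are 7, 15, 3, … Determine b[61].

6

Computing terms: b[1] = 7; b[2] = 15; b[3] = 3; b[4] = 4; b[5] = 11; b[6] = 9; b[7] = 12; b[8] = 16; b[9] = 10; b[10] = 2; b[11] = 14; b[12] = 13; b[13] = 6; b[14] = 8; b[15] = 5; b[16] = 1; b[17] = 7.
Since b[17] = b[1] = 7, the sequence is periodic with period 16.
(61 - 1) mod 16 = 12, so b[61] = b[13] = 6.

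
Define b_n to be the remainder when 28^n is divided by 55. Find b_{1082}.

b_1 = 28,  b_2 = 14,  b_3 = 7,  b_4 = 31,  b_5 = 43,  b_6 = 49,  b_7 = 52,  b_8 = 26,  b_9 = 13,  b_{10} = 34,  b_{11} = 17,  b_{12} = 36,  b_{13} = 18,  b_{14} = 9,  b_{15} = 32,  b_{16} = 16,  b_{17} = 8,  b_{18} = 4,  b_{19} = 2,  b_{20} = 1,  b_{21} = 28.
Since b_{21} = b_1 = 28, the sequence is periodic with period 20.
So b_{1082} = b_{1 + ((1082-1) mod 20)} = b_2 = 14.

14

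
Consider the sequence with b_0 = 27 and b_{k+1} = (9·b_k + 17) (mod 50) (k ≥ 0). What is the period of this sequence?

We have b_0 = 27; b_1 = 10; b_2 = 7; b_3 = 30; b_4 = 37; b_5 = 0; b_6 = 17; b_7 = 20; b_8 = 47; b_9 = 40; b_{10} = 27.
Since b_{10} = b_0 = 27, the sequence is periodic with period 10.

10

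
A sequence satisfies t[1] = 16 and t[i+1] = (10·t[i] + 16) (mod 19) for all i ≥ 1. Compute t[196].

Computing terms: t[1] = 16; t[2] = 5; t[3] = 9; t[4] = 11; t[5] = 12; t[6] = 3; t[7] = 8; t[8] = 1; t[9] = 7; t[10] = 10; t[11] = 2; t[12] = 17; t[13] = 15; t[14] = 14; t[15] = 4; t[16] = 18; t[17] = 6; t[18] = 0; t[19] = 16.
The sequence repeats with period 18.
So t[196] = t[1 + ((196-1) mod 18)] = t[16] = 18.

18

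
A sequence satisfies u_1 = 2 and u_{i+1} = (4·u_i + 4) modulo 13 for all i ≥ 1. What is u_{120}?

6

Computing terms: u_1 = 2, u_2 = 12, u_3 = 0, u_4 = 4, u_5 = 7, u_6 = 6, u_7 = 2.
The sequence repeats with period 6.
(120 - 1) mod 6 = 5, so u_{120} = u_6 = 6.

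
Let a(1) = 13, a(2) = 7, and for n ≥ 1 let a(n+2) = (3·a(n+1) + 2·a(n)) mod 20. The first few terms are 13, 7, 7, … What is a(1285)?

7

We have a(1) = 13, a(2) = 7, a(3) = 7, a(4) = 15, a(5) = 19, a(6) = 7, a(7) = 19, a(8) = 11, a(9) = 11, a(10) = 15, a(11) = 7, a(12) = 11, a(13) = 7, a(14) = 3, a(15) = 3, a(16) = 15, a(17) = 11, a(18) = 3, a(19) = 11, a(20) = 19, a(21) = 19, a(22) = 15, a(23) = 3, a(24) = 19, a(25) = 3, a(26) = 7, a(27) = 7.
Since (a(26), a(27)) = (a(2), a(3)) = (7, 7) (two consecutive terms determine the rest), the sequence is eventually periodic: after a pre-period of length 1 it cycles with period 24.
For n ≥ 2, a(n) depends only on (n - 2) mod 24. (1285 - 2) mod 24 = 11, so a(1285) = a(13) = 7.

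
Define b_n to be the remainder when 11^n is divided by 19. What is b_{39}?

We have b_1 = 11, b_2 = 7, b_3 = 1, b_4 = 11.
Since b_4 = b_1 = 11, the sequence is periodic with period 3.
(39 - 1) mod 3 = 2, so b_{39} = b_3 = 1.

1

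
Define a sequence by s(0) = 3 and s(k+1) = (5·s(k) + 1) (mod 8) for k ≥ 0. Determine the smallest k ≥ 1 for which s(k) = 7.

4

s(0) = 3; s(1) = 0; s(2) = 1; s(3) = 6; s(4) = 7; s(5) = 4; s(6) = 5; s(7) = 2; s(8) = 3.
The sequence repeats with period 8.
The value 7 first appears (with k ≥ 1) at s(4).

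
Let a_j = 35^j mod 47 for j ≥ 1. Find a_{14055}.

44

We have a_1 = 35,  a_2 = 3,  a_3 = 11,  a_4 = 9,  a_5 = 33,  a_6 = 27,  a_7 = 5,  a_8 = 34,  a_9 = 15,  a_{10} = 8,  a_{11} = 45,  a_{12} = 24,  a_{13} = 41,  a_{14} = 25,  a_{15} = 29,  a_{16} = 28,  a_{17} = 40,  a_{18} = 37,  a_{19} = 26,  a_{20} = 17,  a_{21} = 31,  a_{22} = 4,  a_{23} = 46,  a_{24} = 12,  a_{25} = 44,  a_{26} = 36,  a_{27} = 38,  a_{28} = 14,  a_{29} = 20,  a_{30} = 42,  a_{31} = 13,  a_{32} = 32,  a_{33} = 39,  a_{34} = 2,  a_{35} = 23,  a_{36} = 6,  a_{37} = 22,  a_{38} = 18,  a_{39} = 19,  a_{40} = 7,  a_{41} = 10,  a_{42} = 21,  a_{43} = 30,  a_{44} = 16,  a_{45} = 43,  a_{46} = 1,  a_{47} = 35.
Since a_{47} = a_1 = 35, the sequence is periodic with period 46.
(14055 - 1) mod 46 = 24, so a_{14055} = a_{25} = 44.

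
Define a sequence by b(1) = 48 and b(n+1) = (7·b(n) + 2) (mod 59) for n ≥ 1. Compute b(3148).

33

b(1) = 48; b(2) = 43; b(3) = 8; b(4) = 58; b(5) = 54; b(6) = 26; b(7) = 7; b(8) = 51; b(9) = 5; b(10) = 37; b(11) = 25; b(12) = 0; b(13) = 2; b(14) = 16; b(15) = 55; b(16) = 33; b(17) = 56; b(18) = 40; b(19) = 46; b(20) = 29; b(21) = 28; b(22) = 21; b(23) = 31; b(24) = 42; b(25) = 1; b(26) = 9; b(27) = 6; b(28) = 44; b(29) = 15; b(30) = 48.
The sequence repeats with period 29.
So b(3148) = b(1 + ((3148-1) mod 29)) = b(16) = 33.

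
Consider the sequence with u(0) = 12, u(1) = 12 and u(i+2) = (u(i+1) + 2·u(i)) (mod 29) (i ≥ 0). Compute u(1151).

u(0) = 12, u(1) = 12, u(2) = 7, u(3) = 2, u(4) = 16, u(5) = 20, u(6) = 23, u(7) = 5, u(8) = 22, u(9) = 3, u(10) = 18, u(11) = 24, u(12) = 2, u(13) = 21, u(14) = 25, u(15) = 9, u(16) = 1, u(17) = 19, u(18) = 21, u(19) = 1, u(20) = 14, u(21) = 16, u(22) = 15, u(23) = 18, u(24) = 19, u(25) = 26, u(26) = 6, u(27) = 0, u(28) = 12, u(29) = 12.
Since (u(28), u(29)) = (u(0), u(1)) = (12, 12) (two consecutive terms determine the rest), the sequence is periodic with period 28.
So u(1151) = u(0 + ((1151-0) mod 28)) = u(3) = 2.

2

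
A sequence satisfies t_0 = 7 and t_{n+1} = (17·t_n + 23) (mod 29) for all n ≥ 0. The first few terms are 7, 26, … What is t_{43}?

11

We have t_0 = 7,  t_1 = 26,  t_2 = 1,  t_3 = 11,  t_4 = 7.
Since t_4 = t_0 = 7, the sequence is periodic with period 4.
(43 - 0) mod 4 = 3, so t_{43} = t_3 = 11.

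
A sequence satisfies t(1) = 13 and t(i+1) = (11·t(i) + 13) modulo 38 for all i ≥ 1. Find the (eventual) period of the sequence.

t(1) = 13,  t(2) = 4,  t(3) = 19,  t(4) = 32,  t(5) = 23,  t(6) = 0,  t(7) = 13.
Since t(7) = t(1) = 13, the sequence is periodic with period 6.

6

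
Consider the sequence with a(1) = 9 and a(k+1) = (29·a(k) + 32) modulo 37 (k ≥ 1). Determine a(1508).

6

Listing terms: a(1) = 9,  a(2) = 34,  a(3) = 19,  a(4) = 28,  a(5) = 30,  a(6) = 14,  a(7) = 31,  a(8) = 6,  a(9) = 21,  a(10) = 12,  a(11) = 10,  a(12) = 26,  a(13) = 9.
The sequence repeats with period 12.
So a(1508) = a(1 + ((1508-1) mod 12)) = a(8) = 6.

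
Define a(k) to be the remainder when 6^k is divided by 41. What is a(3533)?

24

a(0) = 1, a(1) = 6, a(2) = 36, a(3) = 11, a(4) = 25, a(5) = 27, a(6) = 39, a(7) = 29, a(8) = 10, a(9) = 19, a(10) = 32, a(11) = 28, a(12) = 4, a(13) = 24, a(14) = 21, a(15) = 3, a(16) = 18, a(17) = 26, a(18) = 33, a(19) = 34, a(20) = 40, a(21) = 35, a(22) = 5, a(23) = 30, a(24) = 16, a(25) = 14, a(26) = 2, a(27) = 12, a(28) = 31, a(29) = 22, a(30) = 9, a(31) = 13, a(32) = 37, a(33) = 17, a(34) = 20, a(35) = 38, a(36) = 23, a(37) = 15, a(38) = 8, a(39) = 7, a(40) = 1.
Since a(40) = a(0) = 1, the sequence is periodic with period 40.
(3533 - 0) mod 40 = 13, so a(3533) = a(13) = 24.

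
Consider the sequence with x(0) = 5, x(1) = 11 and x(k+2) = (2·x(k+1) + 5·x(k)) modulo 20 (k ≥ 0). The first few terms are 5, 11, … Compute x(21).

x(0) = 5, x(1) = 11, x(2) = 7, x(3) = 9, x(4) = 13, x(5) = 11, x(6) = 7.
Since (x(5), x(6)) = (x(1), x(2)) = (11, 7) (two consecutive terms determine the rest), the sequence is eventually periodic: after a pre-period of length 1 it cycles with period 4.
For k ≥ 1, x(k) depends only on (k - 1) mod 4. (21 - 1) mod 4 = 0, so x(21) = x(1) = 11.

11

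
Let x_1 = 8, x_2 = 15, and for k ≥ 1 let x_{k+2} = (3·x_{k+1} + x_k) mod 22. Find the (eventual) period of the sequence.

24

Listing terms: x_1 = 8,  x_2 = 15,  x_3 = 9,  x_4 = 20,  x_5 = 3,  x_6 = 7,  x_7 = 2,  x_8 = 13,  x_9 = 19,  x_{10} = 4,  x_{11} = 9,  x_{12} = 9,  x_{13} = 14,  x_{14} = 7,  x_{15} = 13,  x_{16} = 2,  x_{17} = 19,  x_{18} = 15,  x_{19} = 20,  x_{20} = 9,  x_{21} = 3,  x_{22} = 18,  x_{23} = 13,  x_{24} = 13,  x_{25} = 8,  x_{26} = 15.
Since (x_{25}, x_{26}) = (x_1, x_2) = (8, 15) (two consecutive terms determine the rest), the sequence is periodic with period 24.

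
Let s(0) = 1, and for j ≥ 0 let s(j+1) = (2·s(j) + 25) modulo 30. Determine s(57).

We have s(0) = 1; s(1) = 27; s(2) = 19; s(3) = 3; s(4) = 1.
Since s(4) = s(0) = 1, the sequence is periodic with period 4.
(57 - 0) mod 4 = 1, so s(57) = s(1) = 27.

27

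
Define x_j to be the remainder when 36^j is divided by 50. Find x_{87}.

46

x_0 = 1; x_1 = 36; x_2 = 46; x_3 = 6; x_4 = 16; x_5 = 26; x_6 = 36.
Since x_6 = x_1 = 36, the sequence is eventually periodic: after a pre-period of length 1 it cycles with period 5.
For j ≥ 1, x_j depends only on (j - 1) mod 5. (87 - 1) mod 5 = 1, so x_{87} = x_2 = 46.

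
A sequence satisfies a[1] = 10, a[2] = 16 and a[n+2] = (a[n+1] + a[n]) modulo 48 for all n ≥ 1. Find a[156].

6

We have a[1] = 10,  a[2] = 16,  a[3] = 26,  a[4] = 42,  a[5] = 20,  a[6] = 14,  a[7] = 34,  a[8] = 0,  a[9] = 34,  a[10] = 34,  a[11] = 20,  a[12] = 6,  a[13] = 26,  a[14] = 32,  a[15] = 10,  a[16] = 42,  a[17] = 4,  a[18] = 46,  a[19] = 2,  a[20] = 0,  a[21] = 2,  a[22] = 2,  a[23] = 4,  a[24] = 6,  a[25] = 10,  a[26] = 16.
Since (a[25], a[26]) = (a[1], a[2]) = (10, 16) (two consecutive terms determine the rest), the sequence is periodic with period 24.
(156 - 1) mod 24 = 11, so a[156] = a[12] = 6.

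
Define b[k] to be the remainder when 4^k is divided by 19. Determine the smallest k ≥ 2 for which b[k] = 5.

8

Computing terms: b[1] = 4; b[2] = 16; b[3] = 7; b[4] = 9; b[5] = 17; b[6] = 11; b[7] = 6; b[8] = 5; b[9] = 1; b[10] = 4.
The sequence repeats with period 9.
The value 5 first appears (with k ≥ 2) at b[8].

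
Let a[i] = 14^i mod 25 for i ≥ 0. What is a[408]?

6

Listing terms: a[0] = 1,  a[1] = 14,  a[2] = 21,  a[3] = 19,  a[4] = 16,  a[5] = 24,  a[6] = 11,  a[7] = 4,  a[8] = 6,  a[9] = 9,  a[10] = 1.
Since a[10] = a[0] = 1, the sequence is periodic with period 10.
(408 - 0) mod 10 = 8, so a[408] = a[8] = 6.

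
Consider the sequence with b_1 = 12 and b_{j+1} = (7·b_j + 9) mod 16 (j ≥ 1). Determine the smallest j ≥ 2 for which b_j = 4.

b_1 = 12, b_2 = 13, b_3 = 4, b_4 = 5, b_5 = 12.
The sequence repeats with period 4.
The value 4 first appears (with j ≥ 2) at b_3.

3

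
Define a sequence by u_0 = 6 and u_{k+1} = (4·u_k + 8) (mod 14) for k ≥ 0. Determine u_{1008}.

Computing terms: u_0 = 6,  u_1 = 4,  u_2 = 10,  u_3 = 6.
Since u_3 = u_0 = 6, the sequence is periodic with period 3.
So u_{1008} = u_{0 + ((1008-0) mod 3)} = u_0 = 6.

6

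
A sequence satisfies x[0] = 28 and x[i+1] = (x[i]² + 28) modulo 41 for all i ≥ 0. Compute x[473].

8

We have x[0] = 28, x[1] = 33, x[2] = 10, x[3] = 5, x[4] = 12, x[5] = 8, x[6] = 10.
Since x[6] = x[2] = 10, the sequence is eventually periodic: after a pre-period of length 2 it cycles with period 4.
For i ≥ 2, x[i] depends only on (i - 2) mod 4. (473 - 2) mod 4 = 3, so x[473] = x[5] = 8.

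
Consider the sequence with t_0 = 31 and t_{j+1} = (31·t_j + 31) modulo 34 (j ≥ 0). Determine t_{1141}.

We have t_0 = 31,  t_1 = 6,  t_2 = 13,  t_3 = 26,  t_4 = 21,  t_5 = 2,  t_6 = 25,  t_7 = 24,  t_8 = 27,  t_9 = 18,  t_{10} = 11,  t_{11} = 32,  t_{12} = 3,  t_{13} = 22,  t_{14} = 33,  t_{15} = 0,  t_{16} = 31.
Since t_{16} = t_0 = 31, the sequence is periodic with period 16.
So t_{1141} = t_{0 + ((1141-0) mod 16)} = t_5 = 2.

2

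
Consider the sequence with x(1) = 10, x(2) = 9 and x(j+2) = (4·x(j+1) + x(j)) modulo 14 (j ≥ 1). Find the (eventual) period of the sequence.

Listing terms: x(1) = 10, x(2) = 9, x(3) = 4, x(4) = 11, x(5) = 6, x(6) = 7, x(7) = 6, x(8) = 3, x(9) = 4, x(10) = 5, x(11) = 10, x(12) = 3, x(13) = 8, x(14) = 7, x(15) = 8, x(16) = 11, x(17) = 10, x(18) = 9.
The sequence repeats with period 16.

16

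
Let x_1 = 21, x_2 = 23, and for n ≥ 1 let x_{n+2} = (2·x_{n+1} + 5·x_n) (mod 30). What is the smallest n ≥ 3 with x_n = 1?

Computing terms: x_1 = 21,  x_2 = 23,  x_3 = 1,  x_4 = 27,  x_5 = 29,  x_6 = 13,  x_7 = 21,  x_8 = 17,  x_9 = 19,  x_{10} = 3,  x_{11} = 11,  x_{12} = 7,  x_{13} = 9,  x_{14} = 23,  x_{15} = 1.
Since (x_{14}, x_{15}) = (x_2, x_3) = (23, 1) (two consecutive terms determine the rest), the sequence is eventually periodic: after a pre-period of length 1 it cycles with period 12.
The value 1 first appears (with n ≥ 3) at x_3.

3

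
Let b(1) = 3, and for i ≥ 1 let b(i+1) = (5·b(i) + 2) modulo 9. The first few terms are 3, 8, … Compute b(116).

8

b(1) = 3,  b(2) = 8,  b(3) = 6,  b(4) = 5,  b(5) = 0,  b(6) = 2,  b(7) = 3.
The sequence repeats with period 6.
(116 - 1) mod 6 = 1, so b(116) = b(2) = 8.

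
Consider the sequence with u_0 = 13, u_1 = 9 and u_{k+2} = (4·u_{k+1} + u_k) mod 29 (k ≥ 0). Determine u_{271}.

Listing terms: u_0 = 13; u_1 = 9; u_2 = 20; u_3 = 2; u_4 = 28; u_5 = 27; u_6 = 20; u_7 = 20; u_8 = 13; u_9 = 14; u_{10} = 11; u_{11} = 0; u_{12} = 11; u_{13} = 15; u_{14} = 13; u_{15} = 9.
The sequence repeats with period 14.
So u_{271} = u_{0 + ((271-0) mod 14)} = u_5 = 27.

27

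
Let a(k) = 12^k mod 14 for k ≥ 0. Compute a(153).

Computing terms: a(0) = 1; a(1) = 12; a(2) = 4; a(3) = 6; a(4) = 2; a(5) = 10; a(6) = 8; a(7) = 12.
Since a(7) = a(1) = 12, the sequence is eventually periodic: after a pre-period of length 1 it cycles with period 6.
For k ≥ 1, a(k) depends only on (k - 1) mod 6. (153 - 1) mod 6 = 2, so a(153) = a(3) = 6.

6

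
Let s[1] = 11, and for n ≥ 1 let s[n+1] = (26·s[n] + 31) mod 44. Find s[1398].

s[1] = 11; s[2] = 9; s[3] = 1; s[4] = 13; s[5] = 17; s[6] = 33; s[7] = 9.
Since s[7] = s[2] = 9, the sequence is eventually periodic: after a pre-period of length 1 it cycles with period 5.
For n ≥ 2, s[n] depends only on (n - 2) mod 5. (1398 - 2) mod 5 = 1, so s[1398] = s[3] = 1.

1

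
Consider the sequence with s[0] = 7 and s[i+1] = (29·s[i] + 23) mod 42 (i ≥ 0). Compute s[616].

7

s[0] = 7, s[1] = 16, s[2] = 25, s[3] = 34, s[4] = 1, s[5] = 10, s[6] = 19, s[7] = 28, s[8] = 37, s[9] = 4, s[10] = 13, s[11] = 22, s[12] = 31, s[13] = 40, s[14] = 7.
The sequence repeats with period 14.
So s[616] = s[0 + ((616-0) mod 14)] = s[0] = 7.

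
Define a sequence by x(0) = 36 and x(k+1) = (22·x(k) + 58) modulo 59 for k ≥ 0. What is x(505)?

Computing terms: x(0) = 36; x(1) = 24; x(2) = 55; x(3) = 29; x(4) = 47; x(5) = 30; x(6) = 10; x(7) = 42; x(8) = 38; x(9) = 9; x(10) = 20; x(11) = 26; x(12) = 40; x(13) = 53; x(14) = 44; x(15) = 23; x(16) = 33; x(17) = 17; x(18) = 19; x(19) = 4; x(20) = 28; x(21) = 25; x(22) = 18; x(23) = 41; x(24) = 16; x(25) = 56; x(26) = 51; x(27) = 0; x(28) = 58; x(29) = 36.
The sequence repeats with period 29.
(505 - 0) mod 29 = 12, so x(505) = x(12) = 40.

40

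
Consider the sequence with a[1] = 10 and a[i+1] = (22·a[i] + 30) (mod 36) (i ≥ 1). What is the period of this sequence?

3

We have a[1] = 10, a[2] = 34, a[3] = 22, a[4] = 10.
Since a[4] = a[1] = 10, the sequence is periodic with period 3.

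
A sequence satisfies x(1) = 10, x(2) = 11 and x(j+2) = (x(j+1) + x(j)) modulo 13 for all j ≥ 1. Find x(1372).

We have x(1) = 10, x(2) = 11, x(3) = 8, x(4) = 6, x(5) = 1, x(6) = 7, x(7) = 8, x(8) = 2, x(9) = 10, x(10) = 12, x(11) = 9, x(12) = 8, x(13) = 4, x(14) = 12, x(15) = 3, x(16) = 2, x(17) = 5, x(18) = 7, x(19) = 12, x(20) = 6, x(21) = 5, x(22) = 11, x(23) = 3, x(24) = 1, x(25) = 4, x(26) = 5, x(27) = 9, x(28) = 1, x(29) = 10, x(30) = 11.
Since (x(29), x(30)) = (x(1), x(2)) = (10, 11) (two consecutive terms determine the rest), the sequence is periodic with period 28.
So x(1372) = x(1 + ((1372-1) mod 28)) = x(28) = 1.

1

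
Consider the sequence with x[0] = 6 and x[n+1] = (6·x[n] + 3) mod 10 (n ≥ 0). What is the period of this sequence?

We have x[0] = 6,  x[1] = 9,  x[2] = 7,  x[3] = 5,  x[4] = 3,  x[5] = 1,  x[6] = 9.
Since x[6] = x[1] = 9, the sequence is eventually periodic: after a pre-period of length 1 it cycles with period 5.

5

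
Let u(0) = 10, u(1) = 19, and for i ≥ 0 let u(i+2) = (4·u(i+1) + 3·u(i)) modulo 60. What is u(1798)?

Computing terms: u(0) = 10; u(1) = 19; u(2) = 46; u(3) = 1; u(4) = 22; u(5) = 31; u(6) = 10; u(7) = 13; u(8) = 22; u(9) = 7; u(10) = 34; u(11) = 37; u(12) = 10; u(13) = 31; u(14) = 34; u(15) = 49; u(16) = 58; u(17) = 19; u(18) = 10; u(19) = 37; u(20) = 58; u(21) = 43; u(22) = 46; u(23) = 13; u(24) = 10; u(25) = 19.
Since (u(24), u(25)) = (u(0), u(1)) = (10, 19) (two consecutive terms determine the rest), the sequence is periodic with period 24.
So u(1798) = u(0 + ((1798-0) mod 24)) = u(22) = 46.

46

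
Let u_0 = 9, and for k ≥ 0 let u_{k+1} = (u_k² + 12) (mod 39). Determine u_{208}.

24

Computing terms: u_0 = 9, u_1 = 15, u_2 = 3, u_3 = 21, u_4 = 24, u_5 = 3.
Since u_5 = u_2 = 3, the sequence is eventually periodic: after a pre-period of length 2 it cycles with period 3.
For k ≥ 2, u_k depends only on (k - 2) mod 3. (208 - 2) mod 3 = 2, so u_{208} = u_4 = 24.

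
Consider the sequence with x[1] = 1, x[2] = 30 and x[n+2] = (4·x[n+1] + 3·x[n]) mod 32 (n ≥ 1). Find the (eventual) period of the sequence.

Computing terms: x[1] = 1; x[2] = 30; x[3] = 27; x[4] = 6; x[5] = 9; x[6] = 22; x[7] = 19; x[8] = 14; x[9] = 17; x[10] = 14; x[11] = 11; x[12] = 22; x[13] = 25; x[14] = 6; x[15] = 3; x[16] = 30; x[17] = 1; x[18] = 30.
Since (x[17], x[18]) = (x[1], x[2]) = (1, 30) (two consecutive terms determine the rest), the sequence is periodic with period 16.

16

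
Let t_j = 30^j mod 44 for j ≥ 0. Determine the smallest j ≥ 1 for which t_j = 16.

We have t_0 = 1,  t_1 = 30,  t_2 = 20,  t_3 = 28,  t_4 = 4,  t_5 = 32,  t_6 = 36,  t_7 = 24,  t_8 = 16,  t_9 = 40,  t_{10} = 12,  t_{11} = 8,  t_{12} = 20.
Since t_{12} = t_2 = 20, the sequence is eventually periodic: after a pre-period of length 2 it cycles with period 10.
The value 16 first appears (with j ≥ 1) at t_8.

8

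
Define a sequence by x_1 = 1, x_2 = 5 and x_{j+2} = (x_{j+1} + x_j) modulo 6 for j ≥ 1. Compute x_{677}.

5

Listing terms: x_1 = 1,  x_2 = 5,  x_3 = 0,  x_4 = 5,  x_5 = 5,  x_6 = 4,  x_7 = 3,  x_8 = 1,  x_9 = 4,  x_{10} = 5,  x_{11} = 3,  x_{12} = 2,  x_{13} = 5,  x_{14} = 1,  x_{15} = 0,  x_{16} = 1,  x_{17} = 1,  x_{18} = 2,  x_{19} = 3,  x_{20} = 5,  x_{21} = 2,  x_{22} = 1,  x_{23} = 3,  x_{24} = 4,  x_{25} = 1,  x_{26} = 5.
The sequence repeats with period 24.
(677 - 1) mod 24 = 4, so x_{677} = x_5 = 5.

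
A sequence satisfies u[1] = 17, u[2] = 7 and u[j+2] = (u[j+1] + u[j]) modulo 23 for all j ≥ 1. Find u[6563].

Computing terms: u[1] = 17,  u[2] = 7,  u[3] = 1,  u[4] = 8,  u[5] = 9,  u[6] = 17,  u[7] = 3,  u[8] = 20,  u[9] = 0,  u[10] = 20,  u[11] = 20,  u[12] = 17,  u[13] = 14,  u[14] = 8,  u[15] = 22,  u[16] = 7,  u[17] = 6,  u[18] = 13,  u[19] = 19,  u[20] = 9,  u[21] = 5,  u[22] = 14,  u[23] = 19,  u[24] = 10,  u[25] = 6,  u[26] = 16,  u[27] = 22,  u[28] = 15,  u[29] = 14,  u[30] = 6,  u[31] = 20,  u[32] = 3,  u[33] = 0,  u[34] = 3,  u[35] = 3,  u[36] = 6,  u[37] = 9,  u[38] = 15,  u[39] = 1,  u[40] = 16,  u[41] = 17,  u[42] = 10,  u[43] = 4,  u[44] = 14,  u[45] = 18,  u[46] = 9,  u[47] = 4,  u[48] = 13,  u[49] = 17,  u[50] = 7.
Since (u[49], u[50]) = (u[1], u[2]) = (17, 7) (two consecutive terms determine the rest), the sequence is periodic with period 48.
(6563 - 1) mod 48 = 34, so u[6563] = u[35] = 3.

3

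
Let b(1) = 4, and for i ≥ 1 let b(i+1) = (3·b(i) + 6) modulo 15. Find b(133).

Computing terms: b(1) = 4,  b(2) = 3,  b(3) = 0,  b(4) = 6,  b(5) = 9,  b(6) = 3.
Since b(6) = b(2) = 3, the sequence is eventually periodic: after a pre-period of length 1 it cycles with period 4.
For i ≥ 2, b(i) depends only on (i - 2) mod 4. (133 - 2) mod 4 = 3, so b(133) = b(5) = 9.

9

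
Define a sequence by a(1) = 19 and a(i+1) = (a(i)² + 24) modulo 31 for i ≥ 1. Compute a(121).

We have a(1) = 19, a(2) = 13, a(3) = 7, a(4) = 11, a(5) = 21, a(6) = 0, a(7) = 24, a(8) = 11.
Since a(8) = a(4) = 11, the sequence is eventually periodic: after a pre-period of length 3 it cycles with period 4.
For i ≥ 4, a(i) depends only on (i - 4) mod 4. (121 - 4) mod 4 = 1, so a(121) = a(5) = 21.

21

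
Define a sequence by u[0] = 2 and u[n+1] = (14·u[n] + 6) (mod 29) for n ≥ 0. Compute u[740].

12

u[0] = 2; u[1] = 5; u[2] = 18; u[3] = 26; u[4] = 22; u[5] = 24; u[6] = 23; u[7] = 9; u[8] = 16; u[9] = 27; u[10] = 7; u[11] = 17; u[12] = 12; u[13] = 0; u[14] = 6; u[15] = 3; u[16] = 19; u[17] = 11; u[18] = 15; u[19] = 13; u[20] = 14; u[21] = 28; u[22] = 21; u[23] = 10; u[24] = 1; u[25] = 20; u[26] = 25; u[27] = 8; u[28] = 2.
The sequence repeats with period 28.
So u[740] = u[0 + ((740-0) mod 28)] = u[12] = 12.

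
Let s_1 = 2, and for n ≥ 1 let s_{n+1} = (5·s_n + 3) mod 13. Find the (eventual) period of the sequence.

s_1 = 2; s_2 = 0; s_3 = 3; s_4 = 5; s_5 = 2.
Since s_5 = s_1 = 2, the sequence is periodic with period 4.

4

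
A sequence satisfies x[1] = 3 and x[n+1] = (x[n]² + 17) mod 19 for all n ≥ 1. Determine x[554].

7

Listing terms: x[1] = 3; x[2] = 7; x[3] = 9; x[4] = 3.
Since x[4] = x[1] = 3, the sequence is periodic with period 3.
(554 - 1) mod 3 = 1, so x[554] = x[2] = 7.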